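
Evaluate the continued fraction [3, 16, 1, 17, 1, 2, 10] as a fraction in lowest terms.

30015/9812

Fold from the inside: start with 10/1.
  2 + 1/10 = 21/10
  1 + 10/21 = 31/21
  17 + 21/31 = 548/31
  1 + 31/548 = 579/548
  16 + 548/579 = 9812/579
  3 + 579/9812 = 30015/9812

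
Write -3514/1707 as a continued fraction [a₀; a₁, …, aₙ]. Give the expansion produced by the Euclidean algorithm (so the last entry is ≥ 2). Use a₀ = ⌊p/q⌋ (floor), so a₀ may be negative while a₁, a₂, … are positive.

[-3; 1, 16, 14, 3, 2]

-3514 = -3×1707 + 1607
1707 = 1×1607 + 100
1607 = 16×100 + 7
100 = 14×7 + 2
7 = 3×2 + 1
2 = 2×1 + 0  (stop)
So -3514/1707 = [-3; 1, 16, 14, 3, 2].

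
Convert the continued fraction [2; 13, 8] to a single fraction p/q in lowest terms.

218/105

Fold from the inside: start with 8/1.
  13 + 1/8 = 105/8
  2 + 8/105 = 218/105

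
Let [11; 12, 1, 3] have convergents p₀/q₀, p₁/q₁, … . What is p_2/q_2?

Using pₖ = aₖpₖ₋₁ + pₖ₋₂, qₖ = aₖqₖ₋₁ + qₖ₋₂ (with p₋₁=1, p₋₂=0, q₋₁=0, q₋₂=1):
  k=0: a=11, p=11, q=1
  k=1: a=12, p=133, q=12
  k=2: a=1, p=144, q=13

144/13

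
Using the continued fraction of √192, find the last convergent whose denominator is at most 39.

97/7

√192 = [13; 1, 5, 1, 26, …] (period length 4).
Convergents:
  p_0/q_0 = 13/1
  p_1/q_1 = 14/1
  p_2/q_2 = 83/6
  p_3/q_3 = 97/7
  p_4/q_4 = 2605/188
q_3 = 7 ≤ 39 < 188 = q_4, so the answer is 97/7.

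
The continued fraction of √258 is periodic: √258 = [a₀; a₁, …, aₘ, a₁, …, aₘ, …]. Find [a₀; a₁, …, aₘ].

a₀ = ⌊√258⌋ = 16.
With m₀=0, d₀=1 and mₖ₊₁ = dₖaₖ − mₖ, dₖ₊₁ = (n − mₖ₊₁²)/dₖ, aₖ₊₁ = ⌊(a₀+mₖ₊₁)/dₖ₊₁⌋:
  k=1: m=16, d=2, a=16
  k=2: m=16, d=1, a=32
d=1 and a=2a₀=32 at k=2, so the next step gives (m, d) = (16, 2) again — its k=1 value — and the period has length 2.

[16; 16, 32]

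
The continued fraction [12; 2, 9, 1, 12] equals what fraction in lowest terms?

3381/271

Fold from the inside: start with 12/1.
  1 + 1/12 = 13/12
  9 + 12/13 = 129/13
  2 + 13/129 = 271/129
  12 + 129/271 = 3381/271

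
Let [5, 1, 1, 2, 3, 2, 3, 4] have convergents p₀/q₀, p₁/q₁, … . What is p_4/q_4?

Using pₖ = aₖpₖ₋₁ + pₖ₋₂, qₖ = aₖqₖ₋₁ + qₖ₋₂ (with p₋₁=1, p₋₂=0, q₋₁=0, q₋₂=1):
  k=0: a=5, p=5, q=1
  k=1: a=1, p=6, q=1
  k=2: a=1, p=11, q=2
  k=3: a=2, p=28, q=5
  k=4: a=3, p=95, q=17

95/17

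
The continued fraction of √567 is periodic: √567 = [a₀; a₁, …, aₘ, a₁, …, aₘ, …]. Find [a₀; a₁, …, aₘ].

[23; 1, 4, 3, 4, 1, 46]

a₀ = ⌊√567⌋ = 23.
With m₀=0, d₀=1 and mₖ₊₁ = dₖaₖ − mₖ, dₖ₊₁ = (n − mₖ₊₁²)/dₖ, aₖ₊₁ = ⌊(a₀+mₖ₊₁)/dₖ₊₁⌋:
  k=1: m=23, d=38, a=1
  k=2: m=15, d=9, a=4
  k=3: m=21, d=14, a=3
  k=4: m=21, d=9, a=4
  k=5: m=15, d=38, a=1
  k=6: m=23, d=1, a=46
d=1 and a=2a₀=46 at k=6, so the next step gives (m, d) = (23, 38) again — its k=1 value — and the period has length 6.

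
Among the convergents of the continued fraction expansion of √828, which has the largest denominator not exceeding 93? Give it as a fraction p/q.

√828 = [28; 1, 3, 2, 3, 1, 56, …] (period length 6).
Convergents:
  p_0/q_0 = 28/1
  p_1/q_1 = 29/1
  p_2/q_2 = 115/4
  p_3/q_3 = 259/9
  p_4/q_4 = 892/31
  p_5/q_5 = 1151/40
  p_6/q_6 = 65348/2271
q_5 = 40 ≤ 93 < 2271 = q_6, so the answer is 1151/40.

1151/40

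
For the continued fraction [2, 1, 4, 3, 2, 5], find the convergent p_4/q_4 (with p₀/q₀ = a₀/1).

104/37

Using pₖ = aₖpₖ₋₁ + pₖ₋₂, qₖ = aₖqₖ₋₁ + qₖ₋₂ (with p₋₁=1, p₋₂=0, q₋₁=0, q₋₂=1):
  k=0: a=2, p=2, q=1
  k=1: a=1, p=3, q=1
  k=2: a=4, p=14, q=5
  k=3: a=3, p=45, q=16
  k=4: a=2, p=104, q=37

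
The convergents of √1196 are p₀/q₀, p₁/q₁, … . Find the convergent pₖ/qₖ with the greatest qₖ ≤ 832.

28462/823

√1196 = [34; 1, 1, 2, 1, 1, 68, …] (period length 6).
Convergents:
  p_0/q_0 = 34/1
  p_1/q_1 = 35/1
  p_2/q_2 = 69/2
  p_3/q_3 = 173/5
  p_4/q_4 = 242/7
  p_5/q_5 = 415/12
  p_6/q_6 = 28462/823
  p_7/q_7 = 28877/835
q_6 = 823 ≤ 832 < 835 = q_7, so the answer is 28462/823.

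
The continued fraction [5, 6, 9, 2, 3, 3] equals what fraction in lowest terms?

Using pₖ = aₖpₖ₋₁ + pₖ₋₂ and qₖ = aₖqₖ₋₁ + qₖ₋₂:
  k=0: a=5, p=5, q=1
  k=1: a=6, p=31, q=6
  k=2: a=9, p=284, q=55
  k=3: a=2, p=599, q=116
  k=4: a=3, p=2081, q=403
  k=5: a=3, p=6842, q=1325

6842/1325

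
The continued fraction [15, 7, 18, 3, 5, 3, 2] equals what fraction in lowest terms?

Using pₖ = aₖpₖ₋₁ + pₖ₋₂ and qₖ = aₖqₖ₋₁ + qₖ₋₂:
  k=0: a=15, p=15, q=1
  k=1: a=7, p=106, q=7
  k=2: a=18, p=1923, q=127
  k=3: a=3, p=5875, q=388
  k=4: a=5, p=31298, q=2067
  k=5: a=3, p=99769, q=6589
  k=6: a=2, p=230836, q=15245

230836/15245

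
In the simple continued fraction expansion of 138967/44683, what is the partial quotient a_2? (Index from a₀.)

11

138967 = 3·44683 + 4918   →  a_0 = 3
44683 = 9·4918 + 421   →  a_1 = 9
4918 = 11·421 + 287   →  a_2 = 11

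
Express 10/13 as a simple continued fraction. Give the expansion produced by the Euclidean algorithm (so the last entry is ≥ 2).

[0; 1, 3, 3]

10 = 0×13 + 10
13 = 1×10 + 3
10 = 3×3 + 1
3 = 3×1 + 0  (stop)
So 10/13 = [0; 1, 3, 3].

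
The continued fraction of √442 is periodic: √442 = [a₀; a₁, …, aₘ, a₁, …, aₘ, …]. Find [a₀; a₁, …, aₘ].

[21; 42]

a₀ = ⌊√442⌋ = 21.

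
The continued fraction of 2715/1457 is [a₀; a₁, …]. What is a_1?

1

2715 = 1·1457 + 1258   →  a_0 = 1
1457 = 1·1258 + 199   →  a_1 = 1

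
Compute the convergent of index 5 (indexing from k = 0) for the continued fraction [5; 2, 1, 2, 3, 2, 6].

Using pₖ = aₖpₖ₋₁ + pₖ₋₂, qₖ = aₖqₖ₋₁ + qₖ₋₂ (with p₋₁=1, p₋₂=0, q₋₁=0, q₋₂=1):
  k=0: a=5, p=5, q=1
  k=1: a=2, p=11, q=2
  k=2: a=1, p=16, q=3
  k=3: a=2, p=43, q=8
  k=4: a=3, p=145, q=27
  k=5: a=2, p=333, q=62

333/62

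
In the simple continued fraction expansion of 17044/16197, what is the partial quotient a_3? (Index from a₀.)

17044 = 1·16197 + 847   →  a_0 = 1
16197 = 19·847 + 104   →  a_1 = 19
847 = 8·104 + 15   →  a_2 = 8
104 = 6·15 + 14   →  a_3 = 6

6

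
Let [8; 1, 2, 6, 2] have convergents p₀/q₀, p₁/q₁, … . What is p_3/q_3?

165/19

Using pₖ = aₖpₖ₋₁ + pₖ₋₂, qₖ = aₖqₖ₋₁ + qₖ₋₂ (with p₋₁=1, p₋₂=0, q₋₁=0, q₋₂=1):
  k=0: a=8, p=8, q=1
  k=1: a=1, p=9, q=1
  k=2: a=2, p=26, q=3
  k=3: a=6, p=165, q=19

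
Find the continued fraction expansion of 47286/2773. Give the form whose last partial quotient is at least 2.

[17; 19, 8, 18]

47286 = 17·2773 + 145
2773 = 19·145 + 18
145 = 8·18 + 1
18 = 18·1 + 0  (stop)
So 47286/2773 = [17; 19, 8, 18].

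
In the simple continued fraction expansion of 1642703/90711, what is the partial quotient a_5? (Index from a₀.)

1642703 = 18·90711 + 9905   →  a_0 = 18
90711 = 9·9905 + 1566   →  a_1 = 9
9905 = 6·1566 + 509   →  a_2 = 6
1566 = 3·509 + 39   →  a_3 = 3
509 = 13·39 + 2   →  a_4 = 13
39 = 19·2 + 1   →  a_5 = 19

19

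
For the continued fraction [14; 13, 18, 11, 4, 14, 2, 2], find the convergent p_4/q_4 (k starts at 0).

149592/10627

Using pₖ = aₖpₖ₋₁ + pₖ₋₂, qₖ = aₖqₖ₋₁ + qₖ₋₂ (with p₋₁=1, p₋₂=0, q₋₁=0, q₋₂=1):
  k=0: a=14, p=14, q=1
  k=1: a=13, p=183, q=13
  k=2: a=18, p=3308, q=235
  k=3: a=11, p=36571, q=2598
  k=4: a=4, p=149592, q=10627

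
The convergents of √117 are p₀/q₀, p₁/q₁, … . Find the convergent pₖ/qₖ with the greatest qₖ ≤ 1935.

√117 = [10; 1, 4, 2, 4, 1, 20, …] (period length 6).
Convergents:
  p_0/q_0 = 10/1
  p_1/q_1 = 11/1
  p_2/q_2 = 54/5
  p_3/q_3 = 119/11
  p_4/q_4 = 530/49
  p_5/q_5 = 649/60
  p_6/q_6 = 13510/1249
  p_7/q_7 = 14159/1309
  p_8/q_8 = 70146/6485
q_7 = 1309 ≤ 1935 < 6485 = q_8, so the answer is 14159/1309.

14159/1309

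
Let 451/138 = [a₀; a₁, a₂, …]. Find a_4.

1

451 = 3·138 + 37   →  a_0 = 3
138 = 3·37 + 27   →  a_1 = 3
37 = 1·27 + 10   →  a_2 = 1
27 = 2·10 + 7   →  a_3 = 2
10 = 1·7 + 3   →  a_4 = 1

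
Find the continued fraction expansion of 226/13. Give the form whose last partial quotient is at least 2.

[17; 2, 1, 1, 2]

226 = 17·13 + 5
13 = 2·5 + 3
5 = 1·3 + 2
3 = 1·2 + 1
2 = 2·1 + 0  (stop)
So 226/13 = [17; 2, 1, 1, 2].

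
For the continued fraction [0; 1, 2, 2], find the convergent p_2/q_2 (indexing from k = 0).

Using pₖ = aₖpₖ₋₁ + pₖ₋₂, qₖ = aₖqₖ₋₁ + qₖ₋₂ (with p₋₁=1, p₋₂=0, q₋₁=0, q₋₂=1):
  k=0: a=0, p=0, q=1
  k=1: a=1, p=1, q=1
  k=2: a=2, p=2, q=3

2/3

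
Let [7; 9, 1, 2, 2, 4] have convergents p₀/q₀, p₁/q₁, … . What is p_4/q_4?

Using pₖ = aₖpₖ₋₁ + pₖ₋₂, qₖ = aₖqₖ₋₁ + qₖ₋₂ (with p₋₁=1, p₋₂=0, q₋₁=0, q₋₂=1):
  k=0: a=7, p=7, q=1
  k=1: a=9, p=64, q=9
  k=2: a=1, p=71, q=10
  k=3: a=2, p=206, q=29
  k=4: a=2, p=483, q=68

483/68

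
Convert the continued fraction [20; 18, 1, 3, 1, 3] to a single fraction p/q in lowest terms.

7159/357

Fold from the inside: start with 3/1.
  1 + 1/3 = 4/3
  3 + 3/4 = 15/4
  1 + 4/15 = 19/15
  18 + 15/19 = 357/19
  20 + 19/357 = 7159/357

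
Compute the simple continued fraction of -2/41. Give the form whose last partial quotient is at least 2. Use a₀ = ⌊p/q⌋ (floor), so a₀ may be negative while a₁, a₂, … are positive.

[-1; 1, 19, 2]

-2 = -1·41 + 39
41 = 1·39 + 2
39 = 19·2 + 1
2 = 2·1 + 0  (stop)
So -2/41 = [-1; 1, 19, 2].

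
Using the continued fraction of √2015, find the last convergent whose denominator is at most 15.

404/9

√2015 = [44; 1, 7, 1, 88, …] (period length 4).
Convergents:
  p_0/q_0 = 44/1
  p_1/q_1 = 45/1
  p_2/q_2 = 359/8
  p_3/q_3 = 404/9
  p_4/q_4 = 35911/800
q_3 = 9 ≤ 15 < 800 = q_4, so the answer is 404/9.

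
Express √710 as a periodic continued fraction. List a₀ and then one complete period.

[26; 1, 1, 1, 4, 1, 1, 1, 52]

a₀ = ⌊√710⌋ = 26.
With m₀=0, d₀=1 and mₖ₊₁ = dₖaₖ − mₖ, dₖ₊₁ = (n − mₖ₊₁²)/dₖ, aₖ₊₁ = ⌊(a₀+mₖ₊₁)/dₖ₊₁⌋:
  k=1: m=26, d=34, a=1
  k=2: m=8, d=19, a=1
  k=3: m=11, d=31, a=1
  k=4: m=20, d=10, a=4
  k=5: m=20, d=31, a=1
  k=6: m=11, d=19, a=1
  k=7: m=8, d=34, a=1
  k=8: m=26, d=1, a=52
d=1 and a=2a₀=52 at k=8, so the next step gives (m, d) = (26, 34) again — its k=1 value — and the period has length 8.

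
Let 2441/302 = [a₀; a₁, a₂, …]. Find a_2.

2441 = 8·302 + 25   →  a_0 = 8
302 = 12·25 + 2   →  a_1 = 12
25 = 12·2 + 1   →  a_2 = 12

12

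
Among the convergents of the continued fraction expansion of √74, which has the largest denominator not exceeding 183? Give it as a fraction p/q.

1471/171

√74 = [8; 1, 1, 1, 1, 16, …] (period length 5).
Convergents:
  p_0/q_0 = 8/1
  p_1/q_1 = 9/1
  p_2/q_2 = 17/2
  p_3/q_3 = 26/3
  p_4/q_4 = 43/5
  p_5/q_5 = 714/83
  p_6/q_6 = 757/88
  p_7/q_7 = 1471/171
  p_8/q_8 = 2228/259
q_7 = 171 ≤ 183 < 259 = q_8, so the answer is 1471/171.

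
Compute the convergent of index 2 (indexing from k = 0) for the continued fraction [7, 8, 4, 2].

Using pₖ = aₖpₖ₋₁ + pₖ₋₂, qₖ = aₖqₖ₋₁ + qₖ₋₂ (with p₋₁=1, p₋₂=0, q₋₁=0, q₋₂=1):
  k=0: a=7, p=7, q=1
  k=1: a=8, p=57, q=8
  k=2: a=4, p=235, q=33

235/33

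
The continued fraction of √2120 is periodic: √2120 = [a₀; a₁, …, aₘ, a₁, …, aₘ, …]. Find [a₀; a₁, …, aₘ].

a₀ = ⌊√2120⌋ = 46.
With m₀=0, d₀=1 and mₖ₊₁ = dₖaₖ − mₖ, dₖ₊₁ = (n − mₖ₊₁²)/dₖ, aₖ₊₁ = ⌊(a₀+mₖ₊₁)/dₖ₊₁⌋:
  k=1: m=46, d=4, a=23
  k=2: m=46, d=1, a=92
d=1 and a=2a₀=92 at k=2, so the next step gives (m, d) = (46, 4) again — its k=1 value — and the period has length 2.

[46; 23, 92]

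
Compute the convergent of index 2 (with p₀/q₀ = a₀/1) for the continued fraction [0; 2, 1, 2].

1/3

Using pₖ = aₖpₖ₋₁ + pₖ₋₂, qₖ = aₖqₖ₋₁ + qₖ₋₂ (with p₋₁=1, p₋₂=0, q₋₁=0, q₋₂=1):
  k=0: a=0, p=0, q=1
  k=1: a=2, p=1, q=2
  k=2: a=1, p=1, q=3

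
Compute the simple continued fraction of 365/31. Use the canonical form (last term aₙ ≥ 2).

[11; 1, 3, 2, 3]

365 = 11*31 + 24
31 = 1*24 + 7
24 = 3*7 + 3
7 = 2*3 + 1
3 = 3*1 + 0  (stop)
So 365/31 = [11; 1, 3, 2, 3].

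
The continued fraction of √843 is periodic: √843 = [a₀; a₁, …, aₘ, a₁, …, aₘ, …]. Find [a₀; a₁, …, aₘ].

a₀ = ⌊√843⌋ = 29.
With m₀=0, d₀=1 and mₖ₊₁ = dₖaₖ − mₖ, dₖ₊₁ = (n − mₖ₊₁²)/dₖ, aₖ₊₁ = ⌊(a₀+mₖ₊₁)/dₖ₊₁⌋:
  k=1: m=29, d=2, a=29
  k=2: m=29, d=1, a=58
d=1 and a=2a₀=58 at k=2, so the next step gives (m, d) = (29, 2) again — its k=1 value — and the period has length 2.

[29; 29, 58]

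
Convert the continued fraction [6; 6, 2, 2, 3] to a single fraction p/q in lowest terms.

Fold from the inside: start with 3/1.
  2 + 1/3 = 7/3
  2 + 3/7 = 17/7
  6 + 7/17 = 109/17
  6 + 17/109 = 671/109

671/109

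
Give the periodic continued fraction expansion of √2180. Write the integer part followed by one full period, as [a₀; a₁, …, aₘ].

[46; 1, 2, 4, 2, 1, 92]

a₀ = ⌊√2180⌋ = 46.
With m₀=0, d₀=1 and mₖ₊₁ = dₖaₖ − mₖ, dₖ₊₁ = (n − mₖ₊₁²)/dₖ, aₖ₊₁ = ⌊(a₀+mₖ₊₁)/dₖ₊₁⌋:
  k=1: m=46, d=64, a=1
  k=2: m=18, d=29, a=2
  k=3: m=40, d=20, a=4
  k=4: m=40, d=29, a=2
  k=5: m=18, d=64, a=1
  k=6: m=46, d=1, a=92
d=1 and a=2a₀=92 at k=6, so the next step gives (m, d) = (46, 64) again — its k=1 value — and the period has length 6.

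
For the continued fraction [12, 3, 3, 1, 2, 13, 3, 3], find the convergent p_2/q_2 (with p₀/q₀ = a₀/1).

123/10

Using pₖ = aₖpₖ₋₁ + pₖ₋₂, qₖ = aₖqₖ₋₁ + qₖ₋₂ (with p₋₁=1, p₋₂=0, q₋₁=0, q₋₂=1):
  k=0: a=12, p=12, q=1
  k=1: a=3, p=37, q=3
  k=2: a=3, p=123, q=10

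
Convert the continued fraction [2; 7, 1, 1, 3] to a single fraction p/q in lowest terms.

Fold from the inside: start with 3/1.
  1 + 1/3 = 4/3
  1 + 3/4 = 7/4
  7 + 4/7 = 53/7
  2 + 7/53 = 113/53

113/53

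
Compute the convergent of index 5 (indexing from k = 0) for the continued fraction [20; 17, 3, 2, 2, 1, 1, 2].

Using pₖ = aₖpₖ₋₁ + pₖ₋₂, qₖ = aₖqₖ₋₁ + qₖ₋₂ (with p₋₁=1, p₋₂=0, q₋₁=0, q₋₂=1):
  k=0: a=20, p=20, q=1
  k=1: a=17, p=341, q=17
  k=2: a=3, p=1043, q=52
  k=3: a=2, p=2427, q=121
  k=4: a=2, p=5897, q=294
  k=5: a=1, p=8324, q=415

8324/415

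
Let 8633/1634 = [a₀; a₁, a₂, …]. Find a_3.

1

8633 = 5·1634 + 463   →  a_0 = 5
1634 = 3·463 + 245   →  a_1 = 3
463 = 1·245 + 218   →  a_2 = 1
245 = 1·218 + 27   →  a_3 = 1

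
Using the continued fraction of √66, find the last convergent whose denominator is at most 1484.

8449/1040

√66 = [8; 8, 16, …] (period length 2).
Convergents:
  p_0/q_0 = 8/1
  p_1/q_1 = 65/8
  p_2/q_2 = 1048/129
  p_3/q_3 = 8449/1040
  p_4/q_4 = 136232/16769
q_3 = 1040 ≤ 1484 < 16769 = q_4, so the answer is 8449/1040.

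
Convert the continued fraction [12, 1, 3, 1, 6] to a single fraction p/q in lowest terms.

Fold from the inside: start with 6/1.
  1 + 1/6 = 7/6
  3 + 6/7 = 27/7
  1 + 7/27 = 34/27
  12 + 27/34 = 435/34

435/34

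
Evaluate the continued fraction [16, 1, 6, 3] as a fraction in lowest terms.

Using pₖ = aₖpₖ₋₁ + pₖ₋₂ and qₖ = aₖqₖ₋₁ + qₖ₋₂:
  k=0: a=16, p=16, q=1
  k=1: a=1, p=17, q=1
  k=2: a=6, p=118, q=7
  k=3: a=3, p=371, q=22

371/22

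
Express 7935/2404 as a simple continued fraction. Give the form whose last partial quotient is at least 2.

7935 = 3×2404 + 723
2404 = 3×723 + 235
723 = 3×235 + 18
235 = 13×18 + 1
18 = 18×1 + 0  (stop)
So 7935/2404 = [3; 3, 3, 13, 18].

[3; 3, 3, 13, 18]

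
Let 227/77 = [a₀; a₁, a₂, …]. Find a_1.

227 = 2·77 + 73   →  a_0 = 2
77 = 1·73 + 4   →  a_1 = 1

1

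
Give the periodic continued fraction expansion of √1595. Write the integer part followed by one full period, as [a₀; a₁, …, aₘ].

[39; 1, 14, 1, 78]

a₀ = ⌊√1595⌋ = 39.
With m₀=0, d₀=1 and mₖ₊₁ = dₖaₖ − mₖ, dₖ₊₁ = (n − mₖ₊₁²)/dₖ, aₖ₊₁ = ⌊(a₀+mₖ₊₁)/dₖ₊₁⌋:
  k=1: m=39, d=74, a=1
  k=2: m=35, d=5, a=14
  k=3: m=35, d=74, a=1
  k=4: m=39, d=1, a=78
d=1 and a=2a₀=78 at k=4, so the next step gives (m, d) = (39, 74) again — its k=1 value — and the period has length 4.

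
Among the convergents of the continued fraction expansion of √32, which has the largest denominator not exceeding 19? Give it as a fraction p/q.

17/3

√32 = [5; 1, 1, 1, 10, …] (period length 4).
Convergents:
  p_0/q_0 = 5/1
  p_1/q_1 = 6/1
  p_2/q_2 = 11/2
  p_3/q_3 = 17/3
  p_4/q_4 = 181/32
q_3 = 3 ≤ 19 < 32 = q_4, so the answer is 17/3.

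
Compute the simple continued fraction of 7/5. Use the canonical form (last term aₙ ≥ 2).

7 = 1×5 + 2
5 = 2×2 + 1
2 = 2×1 + 0  (stop)
So 7/5 = [1; 2, 2].

[1; 2, 2]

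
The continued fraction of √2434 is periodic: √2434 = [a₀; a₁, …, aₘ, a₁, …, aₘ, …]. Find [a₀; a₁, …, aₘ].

[49; 2, 1, 48, 1, 2, 98]

a₀ = ⌊√2434⌋ = 49.
With m₀=0, d₀=1 and mₖ₊₁ = dₖaₖ − mₖ, dₖ₊₁ = (n − mₖ₊₁²)/dₖ, aₖ₊₁ = ⌊(a₀+mₖ₊₁)/dₖ₊₁⌋:
  k=1: m=49, d=33, a=2
  k=2: m=17, d=65, a=1
  k=3: m=48, d=2, a=48
  k=4: m=48, d=65, a=1
  k=5: m=17, d=33, a=2
  k=6: m=49, d=1, a=98
d=1 and a=2a₀=98 at k=6, so the next step gives (m, d) = (49, 33) again — its k=1 value — and the period has length 6.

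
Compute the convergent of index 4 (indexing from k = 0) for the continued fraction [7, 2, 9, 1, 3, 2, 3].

Using pₖ = aₖpₖ₋₁ + pₖ₋₂, qₖ = aₖqₖ₋₁ + qₖ₋₂ (with p₋₁=1, p₋₂=0, q₋₁=0, q₋₂=1):
  k=0: a=7, p=7, q=1
  k=1: a=2, p=15, q=2
  k=2: a=9, p=142, q=19
  k=3: a=1, p=157, q=21
  k=4: a=3, p=613, q=82

613/82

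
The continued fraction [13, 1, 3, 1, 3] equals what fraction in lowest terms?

Fold from the inside: start with 3/1.
  1 + 1/3 = 4/3
  3 + 3/4 = 15/4
  1 + 4/15 = 19/15
  13 + 15/19 = 262/19

262/19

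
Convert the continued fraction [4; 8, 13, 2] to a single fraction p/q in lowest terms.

Using pₖ = aₖpₖ₋₁ + pₖ₋₂ and qₖ = aₖqₖ₋₁ + qₖ₋₂:
  k=0: a=4, p=4, q=1
  k=1: a=8, p=33, q=8
  k=2: a=13, p=433, q=105
  k=3: a=2, p=899, q=218

899/218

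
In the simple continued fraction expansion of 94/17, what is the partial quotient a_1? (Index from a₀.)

94 = 5·17 + 9   →  a_0 = 5
17 = 1·9 + 8   →  a_1 = 1

1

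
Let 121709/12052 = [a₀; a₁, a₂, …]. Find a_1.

10

121709 = 10·12052 + 1189   →  a_0 = 10
12052 = 10·1189 + 162   →  a_1 = 10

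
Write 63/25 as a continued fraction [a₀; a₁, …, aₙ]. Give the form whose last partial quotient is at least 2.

[2; 1, 1, 12]

63 = 2·25 + 13
25 = 1·13 + 12
13 = 1·12 + 1
12 = 12·1 + 0  (stop)
So 63/25 = [2; 1, 1, 12].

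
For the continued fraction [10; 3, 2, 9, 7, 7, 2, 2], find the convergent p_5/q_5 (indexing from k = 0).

Using pₖ = aₖpₖ₋₁ + pₖ₋₂, qₖ = aₖqₖ₋₁ + qₖ₋₂ (with p₋₁=1, p₋₂=0, q₋₁=0, q₋₂=1):
  k=0: a=10, p=10, q=1
  k=1: a=3, p=31, q=3
  k=2: a=2, p=72, q=7
  k=3: a=9, p=679, q=66
  k=4: a=7, p=4825, q=469
  k=5: a=7, p=34454, q=3349

34454/3349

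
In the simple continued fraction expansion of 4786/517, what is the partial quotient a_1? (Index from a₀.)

3

4786 = 9·517 + 133   →  a_0 = 9
517 = 3·133 + 118   →  a_1 = 3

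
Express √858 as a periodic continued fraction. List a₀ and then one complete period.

a₀ = ⌊√858⌋ = 29.
With m₀=0, d₀=1 and mₖ₊₁ = dₖaₖ − mₖ, dₖ₊₁ = (n − mₖ₊₁²)/dₖ, aₖ₊₁ = ⌊(a₀+mₖ₊₁)/dₖ₊₁⌋:
  k=1: m=29, d=17, a=3
  k=2: m=22, d=22, a=2
  k=3: m=22, d=17, a=3
  k=4: m=29, d=1, a=58
d=1 and a=2a₀=58 at k=4, so the next step gives (m, d) = (29, 17) again — its k=1 value — and the period has length 4.

[29; 3, 2, 3, 58]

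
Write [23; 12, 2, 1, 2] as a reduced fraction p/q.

2285/99

Using pₖ = aₖpₖ₋₁ + pₖ₋₂ and qₖ = aₖqₖ₋₁ + qₖ₋₂:
  k=0: a=23, p=23, q=1
  k=1: a=12, p=277, q=12
  k=2: a=2, p=577, q=25
  k=3: a=1, p=854, q=37
  k=4: a=2, p=2285, q=99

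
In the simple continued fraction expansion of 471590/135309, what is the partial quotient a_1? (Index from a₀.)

2

471590 = 3·135309 + 65663   →  a_0 = 3
135309 = 2·65663 + 3983   →  a_1 = 2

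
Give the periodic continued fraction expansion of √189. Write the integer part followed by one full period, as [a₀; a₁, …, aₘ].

[13; 1, 2, 1, 26]

a₀ = ⌊√189⌋ = 13.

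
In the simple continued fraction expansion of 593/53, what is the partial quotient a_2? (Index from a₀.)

3

593 = 11·53 + 10   →  a_0 = 11
53 = 5·10 + 3   →  a_1 = 5
10 = 3·3 + 1   →  a_2 = 3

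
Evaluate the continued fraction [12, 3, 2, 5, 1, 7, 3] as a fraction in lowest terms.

13567/1104

Using pₖ = aₖpₖ₋₁ + pₖ₋₂ and qₖ = aₖqₖ₋₁ + qₖ₋₂:
  k=0: a=12, p=12, q=1
  k=1: a=3, p=37, q=3
  k=2: a=2, p=86, q=7
  k=3: a=5, p=467, q=38
  k=4: a=1, p=553, q=45
  k=5: a=7, p=4338, q=353
  k=6: a=3, p=13567, q=1104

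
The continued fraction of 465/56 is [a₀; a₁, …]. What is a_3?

2

465 = 8·56 + 17   →  a_0 = 8
56 = 3·17 + 5   →  a_1 = 3
17 = 3·5 + 2   →  a_2 = 3
5 = 2·2 + 1   →  a_3 = 2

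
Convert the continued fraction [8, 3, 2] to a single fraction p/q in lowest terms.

Fold from the inside: start with 2/1.
  3 + 1/2 = 7/2
  8 + 2/7 = 58/7

58/7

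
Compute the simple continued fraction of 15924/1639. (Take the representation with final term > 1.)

15924 = 9*1639 + 1173
1639 = 1*1173 + 466
1173 = 2*466 + 241
466 = 1*241 + 225
241 = 1*225 + 16
225 = 14*16 + 1
16 = 16*1 + 0  (stop)
So 15924/1639 = [9; 1, 2, 1, 1, 14, 16].

[9; 1, 2, 1, 1, 14, 16]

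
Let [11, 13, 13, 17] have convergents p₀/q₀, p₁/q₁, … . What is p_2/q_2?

Using pₖ = aₖpₖ₋₁ + pₖ₋₂, qₖ = aₖqₖ₋₁ + qₖ₋₂ (with p₋₁=1, p₋₂=0, q₋₁=0, q₋₂=1):
  k=0: a=11, p=11, q=1
  k=1: a=13, p=144, q=13
  k=2: a=13, p=1883, q=170

1883/170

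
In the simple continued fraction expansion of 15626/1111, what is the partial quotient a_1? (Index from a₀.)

15626 = 14·1111 + 72   →  a_0 = 14
1111 = 15·72 + 31   →  a_1 = 15

15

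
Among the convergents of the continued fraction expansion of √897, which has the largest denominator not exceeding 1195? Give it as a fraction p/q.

√897 = [29; 1, 18, 1, 58, …] (period length 4).
Convergents:
  p_0/q_0 = 29/1
  p_1/q_1 = 30/1
  p_2/q_2 = 569/19
  p_3/q_3 = 599/20
  p_4/q_4 = 35311/1179
  p_5/q_5 = 35910/1199
q_4 = 1179 ≤ 1195 < 1199 = q_5, so the answer is 35311/1179.

35311/1179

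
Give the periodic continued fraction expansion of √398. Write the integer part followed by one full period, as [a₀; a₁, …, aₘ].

[19; 1, 18, 1, 38]

a₀ = ⌊√398⌋ = 19.
With m₀=0, d₀=1 and mₖ₊₁ = dₖaₖ − mₖ, dₖ₊₁ = (n − mₖ₊₁²)/dₖ, aₖ₊₁ = ⌊(a₀+mₖ₊₁)/dₖ₊₁⌋:
  k=1: m=19, d=37, a=1
  k=2: m=18, d=2, a=18
  k=3: m=18, d=37, a=1
  k=4: m=19, d=1, a=38
d=1 and a=2a₀=38 at k=4, so the next step gives (m, d) = (19, 37) again — its k=1 value — and the period has length 4.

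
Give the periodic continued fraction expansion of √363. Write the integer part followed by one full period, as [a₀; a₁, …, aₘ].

[19; 19, 38]

a₀ = ⌊√363⌋ = 19.
With m₀=0, d₀=1 and mₖ₊₁ = dₖaₖ − mₖ, dₖ₊₁ = (n − mₖ₊₁²)/dₖ, aₖ₊₁ = ⌊(a₀+mₖ₊₁)/dₖ₊₁⌋:
  k=1: m=19, d=2, a=19
  k=2: m=19, d=1, a=38
d=1 and a=2a₀=38 at k=2, so the next step gives (m, d) = (19, 2) again — its k=1 value — and the period has length 2.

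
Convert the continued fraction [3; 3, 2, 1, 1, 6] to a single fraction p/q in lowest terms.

Using pₖ = aₖpₖ₋₁ + pₖ₋₂ and qₖ = aₖqₖ₋₁ + qₖ₋₂:
  k=0: a=3, p=3, q=1
  k=1: a=3, p=10, q=3
  k=2: a=2, p=23, q=7
  k=3: a=1, p=33, q=10
  k=4: a=1, p=56, q=17
  k=5: a=6, p=369, q=112

369/112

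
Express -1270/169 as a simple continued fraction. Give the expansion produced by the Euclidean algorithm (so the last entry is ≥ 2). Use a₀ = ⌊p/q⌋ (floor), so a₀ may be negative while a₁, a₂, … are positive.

-1270 = -8×169 + 82
169 = 2×82 + 5
82 = 16×5 + 2
5 = 2×2 + 1
2 = 2×1 + 0  (stop)
So -1270/169 = [-8; 2, 16, 2, 2].

[-8; 2, 16, 2, 2]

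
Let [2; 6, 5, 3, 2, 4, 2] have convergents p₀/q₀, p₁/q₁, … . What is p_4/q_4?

Using pₖ = aₖpₖ₋₁ + pₖ₋₂, qₖ = aₖqₖ₋₁ + qₖ₋₂ (with p₋₁=1, p₋₂=0, q₋₁=0, q₋₂=1):
  k=0: a=2, p=2, q=1
  k=1: a=6, p=13, q=6
  k=2: a=5, p=67, q=31
  k=3: a=3, p=214, q=99
  k=4: a=2, p=495, q=229

495/229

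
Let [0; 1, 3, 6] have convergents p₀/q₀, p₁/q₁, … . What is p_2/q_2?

3/4

Using pₖ = aₖpₖ₋₁ + pₖ₋₂, qₖ = aₖqₖ₋₁ + qₖ₋₂ (with p₋₁=1, p₋₂=0, q₋₁=0, q₋₂=1):
  k=0: a=0, p=0, q=1
  k=1: a=1, p=1, q=1
  k=2: a=3, p=3, q=4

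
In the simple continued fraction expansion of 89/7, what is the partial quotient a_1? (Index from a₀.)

1

89 = 12·7 + 5   →  a_0 = 12
7 = 1·5 + 2   →  a_1 = 1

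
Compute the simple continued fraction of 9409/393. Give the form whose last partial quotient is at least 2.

9409 = 23×393 + 370
393 = 1×370 + 23
370 = 16×23 + 2
23 = 11×2 + 1
2 = 2×1 + 0  (stop)
So 9409/393 = [23; 1, 16, 11, 2].

[23; 1, 16, 11, 2]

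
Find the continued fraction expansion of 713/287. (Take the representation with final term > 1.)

713 = 2·287 + 139
287 = 2·139 + 9
139 = 15·9 + 4
9 = 2·4 + 1
4 = 4·1 + 0  (stop)
So 713/287 = [2; 2, 15, 2, 4].

[2; 2, 15, 2, 4]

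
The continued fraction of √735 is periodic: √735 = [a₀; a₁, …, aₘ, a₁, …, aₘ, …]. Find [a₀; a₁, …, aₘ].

a₀ = ⌊√735⌋ = 27.
With m₀=0, d₀=1 and mₖ₊₁ = dₖaₖ − mₖ, dₖ₊₁ = (n − mₖ₊₁²)/dₖ, aₖ₊₁ = ⌊(a₀+mₖ₊₁)/dₖ₊₁⌋:
  k=1: m=27, d=6, a=9
  k=2: m=27, d=1, a=54
d=1 and a=2a₀=54 at k=2, so the next step gives (m, d) = (27, 6) again — its k=1 value — and the period has length 2.

[27; 9, 54]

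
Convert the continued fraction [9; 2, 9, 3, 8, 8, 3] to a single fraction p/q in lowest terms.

Fold from the inside: start with 3/1.
  8 + 1/3 = 25/3
  8 + 3/25 = 203/25
  3 + 25/203 = 634/203
  9 + 203/634 = 5909/634
  2 + 634/5909 = 12452/5909
  9 + 5909/12452 = 117977/12452

117977/12452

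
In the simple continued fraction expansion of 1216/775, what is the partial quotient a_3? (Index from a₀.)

3

1216 = 1·775 + 441   →  a_0 = 1
775 = 1·441 + 334   →  a_1 = 1
441 = 1·334 + 107   →  a_2 = 1
334 = 3·107 + 13   →  a_3 = 3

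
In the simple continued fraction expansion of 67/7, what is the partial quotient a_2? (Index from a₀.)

67 = 9·7 + 4   →  a_0 = 9
7 = 1·4 + 3   →  a_1 = 1
4 = 1·3 + 1   →  a_2 = 1

1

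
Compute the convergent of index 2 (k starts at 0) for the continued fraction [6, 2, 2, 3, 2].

Using pₖ = aₖpₖ₋₁ + pₖ₋₂, qₖ = aₖqₖ₋₁ + qₖ₋₂ (with p₋₁=1, p₋₂=0, q₋₁=0, q₋₂=1):
  k=0: a=6, p=6, q=1
  k=1: a=2, p=13, q=2
  k=2: a=2, p=32, q=5

32/5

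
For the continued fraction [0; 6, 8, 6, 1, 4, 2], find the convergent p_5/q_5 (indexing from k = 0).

277/1696

Using pₖ = aₖpₖ₋₁ + pₖ₋₂, qₖ = aₖqₖ₋₁ + qₖ₋₂ (with p₋₁=1, p₋₂=0, q₋₁=0, q₋₂=1):
  k=0: a=0, p=0, q=1
  k=1: a=6, p=1, q=6
  k=2: a=8, p=8, q=49
  k=3: a=6, p=49, q=300
  k=4: a=1, p=57, q=349
  k=5: a=4, p=277, q=1696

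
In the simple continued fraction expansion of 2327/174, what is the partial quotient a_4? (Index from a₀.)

2327 = 13·174 + 65   →  a_0 = 13
174 = 2·65 + 44   →  a_1 = 2
65 = 1·44 + 21   →  a_2 = 1
44 = 2·21 + 2   →  a_3 = 2
21 = 10·2 + 1   →  a_4 = 10

10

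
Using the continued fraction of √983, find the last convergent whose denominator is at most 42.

533/17

√983 = [31; 2, 1, 5, 31, 5, 1, 2, 62, …] (period length 8).
Convergents:
  p_0/q_0 = 31/1
  p_1/q_1 = 63/2
  p_2/q_2 = 94/3
  p_3/q_3 = 533/17
  p_4/q_4 = 16617/530
q_3 = 17 ≤ 42 < 530 = q_4, so the answer is 533/17.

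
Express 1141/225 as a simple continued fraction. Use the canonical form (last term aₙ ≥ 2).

[5; 14, 16]

1141 = 5*225 + 16
225 = 14*16 + 1
16 = 16*1 + 0  (stop)
So 1141/225 = [5; 14, 16].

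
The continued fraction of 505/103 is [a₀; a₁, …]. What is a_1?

1

505 = 4·103 + 93   →  a_0 = 4
103 = 1·93 + 10   →  a_1 = 1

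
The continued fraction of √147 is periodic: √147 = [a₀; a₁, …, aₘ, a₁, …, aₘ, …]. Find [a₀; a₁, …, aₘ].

a₀ = ⌊√147⌋ = 12.
With m₀=0, d₀=1 and mₖ₊₁ = dₖaₖ − mₖ, dₖ₊₁ = (n − mₖ₊₁²)/dₖ, aₖ₊₁ = ⌊(a₀+mₖ₊₁)/dₖ₊₁⌋:
  k=1: m=12, d=3, a=8
  k=2: m=12, d=1, a=24
d=1 and a=2a₀=24 at k=2, so the next step gives (m, d) = (12, 3) again — its k=1 value — and the period has length 2.

[12; 8, 24]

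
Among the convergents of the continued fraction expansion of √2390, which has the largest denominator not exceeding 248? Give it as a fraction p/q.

4351/89

√2390 = [48; 1, 7, 1, 8, 1, 7, 1, 96, …] (period length 8).
Convergents:
  p_0/q_0 = 48/1
  p_1/q_1 = 49/1
  p_2/q_2 = 391/8
  p_3/q_3 = 440/9
  p_4/q_4 = 3911/80
  p_5/q_5 = 4351/89
  p_6/q_6 = 34368/703
q_5 = 89 ≤ 248 < 703 = q_6, so the answer is 4351/89.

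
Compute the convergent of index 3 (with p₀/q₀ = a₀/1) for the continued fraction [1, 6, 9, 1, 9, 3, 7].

71/61

Using pₖ = aₖpₖ₋₁ + pₖ₋₂, qₖ = aₖqₖ₋₁ + qₖ₋₂ (with p₋₁=1, p₋₂=0, q₋₁=0, q₋₂=1):
  k=0: a=1, p=1, q=1
  k=1: a=6, p=7, q=6
  k=2: a=9, p=64, q=55
  k=3: a=1, p=71, q=61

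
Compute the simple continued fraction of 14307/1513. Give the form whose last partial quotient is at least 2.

[9; 2, 5, 5, 3, 8]

14307 = 9*1513 + 690
1513 = 2*690 + 133
690 = 5*133 + 25
133 = 5*25 + 8
25 = 3*8 + 1
8 = 8*1 + 0  (stop)
So 14307/1513 = [9; 2, 5, 5, 3, 8].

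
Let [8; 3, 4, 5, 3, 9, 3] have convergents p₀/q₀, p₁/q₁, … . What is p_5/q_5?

16792/2021

Using pₖ = aₖpₖ₋₁ + pₖ₋₂, qₖ = aₖqₖ₋₁ + qₖ₋₂ (with p₋₁=1, p₋₂=0, q₋₁=0, q₋₂=1):
  k=0: a=8, p=8, q=1
  k=1: a=3, p=25, q=3
  k=2: a=4, p=108, q=13
  k=3: a=5, p=565, q=68
  k=4: a=3, p=1803, q=217
  k=5: a=9, p=16792, q=2021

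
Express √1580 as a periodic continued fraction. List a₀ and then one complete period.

[39; 1, 2, 1, 78]

a₀ = ⌊√1580⌋ = 39.
With m₀=0, d₀=1 and mₖ₊₁ = dₖaₖ − mₖ, dₖ₊₁ = (n − mₖ₊₁²)/dₖ, aₖ₊₁ = ⌊(a₀+mₖ₊₁)/dₖ₊₁⌋:
  k=1: m=39, d=59, a=1
  k=2: m=20, d=20, a=2
  k=3: m=20, d=59, a=1
  k=4: m=39, d=1, a=78
d=1 and a=2a₀=78 at k=4, so the next step gives (m, d) = (39, 59) again — its k=1 value — and the period has length 4.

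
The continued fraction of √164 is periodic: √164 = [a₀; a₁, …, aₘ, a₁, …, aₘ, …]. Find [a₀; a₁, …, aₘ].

[12; 1, 4, 6, 4, 1, 24]

a₀ = ⌊√164⌋ = 12.
With m₀=0, d₀=1 and mₖ₊₁ = dₖaₖ − mₖ, dₖ₊₁ = (n − mₖ₊₁²)/dₖ, aₖ₊₁ = ⌊(a₀+mₖ₊₁)/dₖ₊₁⌋:
  k=1: m=12, d=20, a=1
  k=2: m=8, d=5, a=4
  k=3: m=12, d=4, a=6
  k=4: m=12, d=5, a=4
  k=5: m=8, d=20, a=1
  k=6: m=12, d=1, a=24
d=1 and a=2a₀=24 at k=6, so the next step gives (m, d) = (12, 20) again — its k=1 value — and the period has length 6.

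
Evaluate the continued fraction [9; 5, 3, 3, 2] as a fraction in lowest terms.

1121/122

Fold from the inside: start with 2/1.
  3 + 1/2 = 7/2
  3 + 2/7 = 23/7
  5 + 7/23 = 122/23
  9 + 23/122 = 1121/122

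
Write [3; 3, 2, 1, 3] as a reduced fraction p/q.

122/37

Fold from the inside: start with 3/1.
  1 + 1/3 = 4/3
  2 + 3/4 = 11/4
  3 + 4/11 = 37/11
  3 + 11/37 = 122/37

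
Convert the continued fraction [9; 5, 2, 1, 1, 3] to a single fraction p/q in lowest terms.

891/97

Fold from the inside: start with 3/1.
  1 + 1/3 = 4/3
  1 + 3/4 = 7/4
  2 + 4/7 = 18/7
  5 + 7/18 = 97/18
  9 + 18/97 = 891/97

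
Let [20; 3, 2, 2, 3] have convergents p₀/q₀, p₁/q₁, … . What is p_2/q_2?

142/7

Using pₖ = aₖpₖ₋₁ + pₖ₋₂, qₖ = aₖqₖ₋₁ + qₖ₋₂ (with p₋₁=1, p₋₂=0, q₋₁=0, q₋₂=1):
  k=0: a=20, p=20, q=1
  k=1: a=3, p=61, q=3
  k=2: a=2, p=142, q=7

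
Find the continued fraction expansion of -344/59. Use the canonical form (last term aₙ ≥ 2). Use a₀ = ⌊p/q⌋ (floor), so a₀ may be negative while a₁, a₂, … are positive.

-344 = -6·59 + 10
59 = 5·10 + 9
10 = 1·9 + 1
9 = 9·1 + 0  (stop)
So -344/59 = [-6; 5, 1, 9].

[-6; 5, 1, 9]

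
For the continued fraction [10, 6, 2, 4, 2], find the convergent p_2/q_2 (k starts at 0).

Using pₖ = aₖpₖ₋₁ + pₖ₋₂, qₖ = aₖqₖ₋₁ + qₖ₋₂ (with p₋₁=1, p₋₂=0, q₋₁=0, q₋₂=1):
  k=0: a=10, p=10, q=1
  k=1: a=6, p=61, q=6
  k=2: a=2, p=132, q=13

132/13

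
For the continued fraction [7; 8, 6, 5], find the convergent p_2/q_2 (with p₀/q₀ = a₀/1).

Using pₖ = aₖpₖ₋₁ + pₖ₋₂, qₖ = aₖqₖ₋₁ + qₖ₋₂ (with p₋₁=1, p₋₂=0, q₋₁=0, q₋₂=1):
  k=0: a=7, p=7, q=1
  k=1: a=8, p=57, q=8
  k=2: a=6, p=349, q=49

349/49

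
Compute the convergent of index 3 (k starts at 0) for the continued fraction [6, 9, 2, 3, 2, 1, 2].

Using pₖ = aₖpₖ₋₁ + pₖ₋₂, qₖ = aₖqₖ₋₁ + qₖ₋₂ (with p₋₁=1, p₋₂=0, q₋₁=0, q₋₂=1):
  k=0: a=6, p=6, q=1
  k=1: a=9, p=55, q=9
  k=2: a=2, p=116, q=19
  k=3: a=3, p=403, q=66

403/66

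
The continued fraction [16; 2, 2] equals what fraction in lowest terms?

Using pₖ = aₖpₖ₋₁ + pₖ₋₂ and qₖ = aₖqₖ₋₁ + qₖ₋₂:
  k=0: a=16, p=16, q=1
  k=1: a=2, p=33, q=2
  k=2: a=2, p=82, q=5

82/5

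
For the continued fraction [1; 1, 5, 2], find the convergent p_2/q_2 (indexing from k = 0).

11/6

Using pₖ = aₖpₖ₋₁ + pₖ₋₂, qₖ = aₖqₖ₋₁ + qₖ₋₂ (with p₋₁=1, p₋₂=0, q₋₁=0, q₋₂=1):
  k=0: a=1, p=1, q=1
  k=1: a=1, p=2, q=1
  k=2: a=5, p=11, q=6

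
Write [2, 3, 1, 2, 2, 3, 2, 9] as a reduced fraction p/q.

Using pₖ = aₖpₖ₋₁ + pₖ₋₂ and qₖ = aₖqₖ₋₁ + qₖ₋₂:
  k=0: a=2, p=2, q=1
  k=1: a=3, p=7, q=3
  k=2: a=1, p=9, q=4
  k=3: a=2, p=25, q=11
  k=4: a=2, p=59, q=26
  k=5: a=3, p=202, q=89
  k=6: a=2, p=463, q=204
  k=7: a=9, p=4369, q=1925

4369/1925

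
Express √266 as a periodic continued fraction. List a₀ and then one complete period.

a₀ = ⌊√266⌋ = 16.
With m₀=0, d₀=1 and mₖ₊₁ = dₖaₖ − mₖ, dₖ₊₁ = (n − mₖ₊₁²)/dₖ, aₖ₊₁ = ⌊(a₀+mₖ₊₁)/dₖ₊₁⌋:
  k=1: m=16, d=10, a=3
  k=2: m=14, d=7, a=4
  k=3: m=14, d=10, a=3
  k=4: m=16, d=1, a=32
d=1 and a=2a₀=32 at k=4, so the next step gives (m, d) = (16, 10) again — its k=1 value — and the period has length 4.

[16; 3, 4, 3, 32]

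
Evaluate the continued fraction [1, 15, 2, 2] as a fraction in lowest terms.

Fold from the inside: start with 2/1.
  2 + 1/2 = 5/2
  15 + 2/5 = 77/5
  1 + 5/77 = 82/77

82/77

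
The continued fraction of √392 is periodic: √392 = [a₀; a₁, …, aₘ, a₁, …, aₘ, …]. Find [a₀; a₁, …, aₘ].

[19; 1, 3, 1, 38]

a₀ = ⌊√392⌋ = 19.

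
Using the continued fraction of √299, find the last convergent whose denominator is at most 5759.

43108/2493

√299 = [17; 3, 2, 3, 34, …] (period length 4).
Convergents:
  p_0/q_0 = 17/1
  p_1/q_1 = 52/3
  p_2/q_2 = 121/7
  p_3/q_3 = 415/24
  p_4/q_4 = 14231/823
  p_5/q_5 = 43108/2493
  p_6/q_6 = 100447/5809
q_5 = 2493 ≤ 5759 < 5809 = q_6, so the answer is 43108/2493.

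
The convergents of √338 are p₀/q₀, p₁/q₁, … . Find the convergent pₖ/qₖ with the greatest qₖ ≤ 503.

8696/473

√338 = [18; 2, 1, 1, 2, 36, …] (period length 5).
Convergents:
  p_0/q_0 = 18/1
  p_1/q_1 = 37/2
  p_2/q_2 = 55/3
  p_3/q_3 = 92/5
  p_4/q_4 = 239/13
  p_5/q_5 = 8696/473
  p_6/q_6 = 17631/959
q_5 = 473 ≤ 503 < 959 = q_6, so the answer is 8696/473.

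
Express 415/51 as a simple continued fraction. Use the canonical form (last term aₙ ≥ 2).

[8; 7, 3, 2]

415 = 8*51 + 7
51 = 7*7 + 2
7 = 3*2 + 1
2 = 2*1 + 0  (stop)
So 415/51 = [8; 7, 3, 2].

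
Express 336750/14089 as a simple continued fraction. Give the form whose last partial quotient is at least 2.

[23; 1, 9, 6, 19, 12]

336750 = 23*14089 + 12703
14089 = 1*12703 + 1386
12703 = 9*1386 + 229
1386 = 6*229 + 12
229 = 19*12 + 1
12 = 12*1 + 0  (stop)
So 336750/14089 = [23; 1, 9, 6, 19, 12].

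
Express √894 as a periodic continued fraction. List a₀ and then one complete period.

a₀ = ⌊√894⌋ = 29.
With m₀=0, d₀=1 and mₖ₊₁ = dₖaₖ − mₖ, dₖ₊₁ = (n − mₖ₊₁²)/dₖ, aₖ₊₁ = ⌊(a₀+mₖ₊₁)/dₖ₊₁⌋:
  k=1: m=29, d=53, a=1
  k=2: m=24, d=6, a=8
  k=3: m=24, d=53, a=1
  k=4: m=29, d=1, a=58
d=1 and a=2a₀=58 at k=4, so the next step gives (m, d) = (29, 53) again — its k=1 value — and the period has length 4.

[29; 1, 8, 1, 58]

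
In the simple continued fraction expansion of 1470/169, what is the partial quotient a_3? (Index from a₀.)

1470 = 8·169 + 118   →  a_0 = 8
169 = 1·118 + 51   →  a_1 = 1
118 = 2·51 + 16   →  a_2 = 2
51 = 3·16 + 3   →  a_3 = 3

3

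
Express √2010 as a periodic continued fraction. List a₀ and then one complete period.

a₀ = ⌊√2010⌋ = 44.
With m₀=0, d₀=1 and mₖ₊₁ = dₖaₖ − mₖ, dₖ₊₁ = (n − mₖ₊₁²)/dₖ, aₖ₊₁ = ⌊(a₀+mₖ₊₁)/dₖ₊₁⌋:
  k=1: m=44, d=74, a=1
  k=2: m=30, d=15, a=4
  k=3: m=30, d=74, a=1
  k=4: m=44, d=1, a=88
d=1 and a=2a₀=88 at k=4, so the next step gives (m, d) = (44, 74) again — its k=1 value — and the period has length 4.

[44; 1, 4, 1, 88]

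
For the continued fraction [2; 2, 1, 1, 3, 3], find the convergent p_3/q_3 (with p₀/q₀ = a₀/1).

Using pₖ = aₖpₖ₋₁ + pₖ₋₂, qₖ = aₖqₖ₋₁ + qₖ₋₂ (with p₋₁=1, p₋₂=0, q₋₁=0, q₋₂=1):
  k=0: a=2, p=2, q=1
  k=1: a=2, p=5, q=2
  k=2: a=1, p=7, q=3
  k=3: a=1, p=12, q=5

12/5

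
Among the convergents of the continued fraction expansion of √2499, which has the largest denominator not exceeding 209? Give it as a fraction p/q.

√2499 = [49; 1, 98, …] (period length 2).
Convergents:
  p_0/q_0 = 49/1
  p_1/q_1 = 50/1
  p_2/q_2 = 4949/99
  p_3/q_3 = 4999/100
  p_4/q_4 = 494851/9899
q_3 = 100 ≤ 209 < 9899 = q_4, so the answer is 4999/100.

4999/100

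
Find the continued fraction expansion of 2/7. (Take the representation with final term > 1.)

[0; 3, 2]

2 = 0×7 + 2
7 = 3×2 + 1
2 = 2×1 + 0  (stop)
So 2/7 = [0; 3, 2].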